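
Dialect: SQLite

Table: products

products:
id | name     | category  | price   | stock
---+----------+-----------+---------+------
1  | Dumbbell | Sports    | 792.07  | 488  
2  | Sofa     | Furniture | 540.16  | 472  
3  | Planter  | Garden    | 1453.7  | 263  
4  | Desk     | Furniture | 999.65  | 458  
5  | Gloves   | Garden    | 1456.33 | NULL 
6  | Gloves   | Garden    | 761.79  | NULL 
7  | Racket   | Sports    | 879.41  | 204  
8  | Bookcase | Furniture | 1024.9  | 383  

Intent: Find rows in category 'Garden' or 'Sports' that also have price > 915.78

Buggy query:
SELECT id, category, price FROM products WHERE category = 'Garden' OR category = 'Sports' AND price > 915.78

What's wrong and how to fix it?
Bug: AND binds tighter than OR, so this parses as category = 'Garden' OR (category = 'Sports' AND price > 915.78)

Fix: Group the OR with parentheses (or use IN), then AND the threshold

Corrected query:
SELECT id, category, price FROM products WHERE (category = 'Garden' OR category = 'Sports') AND price > 915.78

Result:
id | category | price  
---+----------+--------
3  | Garden   | 1453.7 
5  | Garden   | 1456.33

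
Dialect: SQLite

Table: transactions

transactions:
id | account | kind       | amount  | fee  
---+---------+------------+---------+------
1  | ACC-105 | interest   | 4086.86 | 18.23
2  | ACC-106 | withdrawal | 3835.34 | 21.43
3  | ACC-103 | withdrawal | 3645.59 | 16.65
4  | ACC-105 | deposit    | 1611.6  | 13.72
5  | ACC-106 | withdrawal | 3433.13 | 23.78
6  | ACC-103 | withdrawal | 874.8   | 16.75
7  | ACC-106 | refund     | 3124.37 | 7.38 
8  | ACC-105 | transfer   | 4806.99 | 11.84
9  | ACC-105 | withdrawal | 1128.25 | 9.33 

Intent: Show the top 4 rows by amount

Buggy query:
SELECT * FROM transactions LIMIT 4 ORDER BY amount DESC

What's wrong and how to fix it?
Bug: LIMIT must come after ORDER BY

Fix: Swap the clauses: ORDER BY first, then LIMIT

Corrected query:
SELECT * FROM transactions ORDER BY amount DESC LIMIT 4

Result:
id | account | kind       | amount  | fee  
---+---------+------------+---------+------
8  | ACC-105 | transfer   | 4806.99 | 11.84
1  | ACC-105 | interest   | 4086.86 | 18.23
2  | ACC-106 | withdrawal | 3835.34 | 21.43
3  | ACC-103 | withdrawal | 3645.59 | 16.65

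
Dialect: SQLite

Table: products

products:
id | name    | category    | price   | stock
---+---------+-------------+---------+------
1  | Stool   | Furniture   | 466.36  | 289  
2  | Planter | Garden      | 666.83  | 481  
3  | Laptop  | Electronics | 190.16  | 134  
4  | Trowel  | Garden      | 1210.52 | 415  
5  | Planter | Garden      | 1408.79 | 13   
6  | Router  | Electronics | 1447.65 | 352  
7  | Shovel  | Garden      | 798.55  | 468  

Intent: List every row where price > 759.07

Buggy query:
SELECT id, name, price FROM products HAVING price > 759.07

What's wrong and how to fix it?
Bug: This is a non-aggregate query (no GROUP BY, no aggregates), so in SQLite the HAVING clause is invalid here; a row-level condition belongs in WHERE

Fix: Replace HAVING with WHERE since the condition applies to individual rows

Corrected query:
SELECT id, name, price FROM products WHERE price > 759.07

Result:
id | name    | price  
---+---------+--------
4  | Trowel  | 1210.52
5  | Planter | 1408.79
6  | Router  | 1447.65
7  | Shovel  | 798.55 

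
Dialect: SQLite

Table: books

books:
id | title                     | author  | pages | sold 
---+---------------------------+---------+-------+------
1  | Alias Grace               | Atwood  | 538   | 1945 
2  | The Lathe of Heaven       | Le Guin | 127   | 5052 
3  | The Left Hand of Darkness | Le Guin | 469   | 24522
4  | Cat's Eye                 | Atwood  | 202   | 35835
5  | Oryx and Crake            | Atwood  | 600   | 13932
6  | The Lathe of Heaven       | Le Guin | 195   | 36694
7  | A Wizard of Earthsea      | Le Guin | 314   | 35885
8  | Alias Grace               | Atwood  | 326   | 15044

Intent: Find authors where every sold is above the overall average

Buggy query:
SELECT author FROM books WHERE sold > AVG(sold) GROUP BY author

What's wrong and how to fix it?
Bug: WHERE evaluates per row before aggregation, so AVG() is unavailable

Fix: Use a subquery for AVG and a HAVING MIN(...) filter so the condition holds for every row in the group

Corrected query:
SELECT author FROM books GROUP BY author HAVING MIN(sold) > (SELECT AVG(sold) FROM books)

Result:
(no rows)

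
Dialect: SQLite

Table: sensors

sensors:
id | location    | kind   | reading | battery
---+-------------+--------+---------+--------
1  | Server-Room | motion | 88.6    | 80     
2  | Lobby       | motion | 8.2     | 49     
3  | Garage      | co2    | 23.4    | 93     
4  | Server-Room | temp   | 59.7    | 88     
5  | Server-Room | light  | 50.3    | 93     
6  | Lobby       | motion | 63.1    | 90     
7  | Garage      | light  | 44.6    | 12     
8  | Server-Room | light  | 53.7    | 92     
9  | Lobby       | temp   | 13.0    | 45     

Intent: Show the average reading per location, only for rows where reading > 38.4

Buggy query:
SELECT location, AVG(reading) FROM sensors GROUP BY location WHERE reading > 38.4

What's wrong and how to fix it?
Bug: Row-level WHERE must come before GROUP BY in the clause order

Fix: Place WHERE between FROM and GROUP BY

Corrected query:
SELECT location, AVG(reading) FROM sensors WHERE reading > 38.4 GROUP BY location

Result:
location    | AVG(reading)
------------+-------------
Garage      | 44.6        
Lobby       | 63.1        
Server-Room | 63.075      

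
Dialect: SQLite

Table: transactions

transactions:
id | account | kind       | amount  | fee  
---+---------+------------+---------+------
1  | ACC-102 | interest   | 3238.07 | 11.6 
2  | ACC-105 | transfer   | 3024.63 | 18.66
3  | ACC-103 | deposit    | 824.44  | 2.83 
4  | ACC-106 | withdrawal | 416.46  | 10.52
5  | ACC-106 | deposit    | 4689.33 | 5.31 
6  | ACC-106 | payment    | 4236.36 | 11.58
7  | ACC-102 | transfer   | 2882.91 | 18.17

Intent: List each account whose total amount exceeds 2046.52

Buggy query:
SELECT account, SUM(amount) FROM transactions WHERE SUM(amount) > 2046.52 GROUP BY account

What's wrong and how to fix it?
Bug: SUM(amount) is an aggregate, but WHERE filters rows before aggregation

Fix: Use HAVING (which filters groups after aggregation) instead of WHERE

Corrected query:
SELECT account, SUM(amount) FROM transactions GROUP BY account HAVING SUM(amount) > 2046.52

Result:
account | SUM(amount)
--------+------------
ACC-102 | 6120.98    
ACC-105 | 3024.63    
ACC-106 | 9342.15    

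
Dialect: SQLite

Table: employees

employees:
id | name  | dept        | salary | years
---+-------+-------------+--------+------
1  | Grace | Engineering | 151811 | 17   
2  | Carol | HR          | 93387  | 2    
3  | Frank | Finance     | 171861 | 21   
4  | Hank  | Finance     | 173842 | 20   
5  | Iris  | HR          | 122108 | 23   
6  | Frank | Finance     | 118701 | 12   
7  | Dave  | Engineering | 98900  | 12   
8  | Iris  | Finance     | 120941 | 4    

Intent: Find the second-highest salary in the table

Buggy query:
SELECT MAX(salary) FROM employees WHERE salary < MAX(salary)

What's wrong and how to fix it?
Bug: MAX(salary) on the right of the comparison is an aggregate-in-WHERE error

Fix: Put the inner MAX in a scalar subquery

Corrected query:
SELECT MAX(salary) FROM employees WHERE salary < (SELECT MAX(salary) FROM employees)

Result:
MAX(salary)
-----------
171861     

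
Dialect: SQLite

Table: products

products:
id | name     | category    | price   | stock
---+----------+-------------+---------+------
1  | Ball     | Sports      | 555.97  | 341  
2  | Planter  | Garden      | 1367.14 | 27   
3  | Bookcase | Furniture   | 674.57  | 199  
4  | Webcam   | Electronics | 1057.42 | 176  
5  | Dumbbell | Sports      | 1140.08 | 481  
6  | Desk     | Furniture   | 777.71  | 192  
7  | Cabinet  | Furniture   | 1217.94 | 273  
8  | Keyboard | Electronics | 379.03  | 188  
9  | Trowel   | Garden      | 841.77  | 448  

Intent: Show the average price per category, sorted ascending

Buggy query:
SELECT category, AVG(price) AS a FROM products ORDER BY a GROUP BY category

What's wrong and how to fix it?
Bug: GROUP BY must precede ORDER BY

Fix: Reorder: SELECT … FROM … GROUP BY … ORDER BY …

Corrected query:
SELECT category, AVG(price) AS a FROM products GROUP BY category ORDER BY a

Result:
category    | a         
------------+-----------
Electronics | 718.225   
Sports      | 848.025   
Furniture   | 890.073333
Garden      | 1104.455  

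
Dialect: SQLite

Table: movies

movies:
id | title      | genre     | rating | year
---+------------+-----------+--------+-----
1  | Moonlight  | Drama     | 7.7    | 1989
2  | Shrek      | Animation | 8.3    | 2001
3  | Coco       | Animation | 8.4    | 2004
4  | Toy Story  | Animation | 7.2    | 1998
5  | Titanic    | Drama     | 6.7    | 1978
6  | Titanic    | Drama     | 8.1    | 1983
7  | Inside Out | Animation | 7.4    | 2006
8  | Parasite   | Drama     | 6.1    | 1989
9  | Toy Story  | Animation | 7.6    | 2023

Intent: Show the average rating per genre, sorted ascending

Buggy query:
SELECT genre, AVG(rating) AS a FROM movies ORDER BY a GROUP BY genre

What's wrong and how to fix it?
Bug: GROUP BY must precede ORDER BY

Fix: Move ORDER BY to the end, after GROUP BY

Corrected query:
SELECT genre, AVG(rating) AS a FROM movies GROUP BY genre ORDER BY a

Result:
genre     | a   
----------+-----
Drama     | 7.15
Animation | 7.78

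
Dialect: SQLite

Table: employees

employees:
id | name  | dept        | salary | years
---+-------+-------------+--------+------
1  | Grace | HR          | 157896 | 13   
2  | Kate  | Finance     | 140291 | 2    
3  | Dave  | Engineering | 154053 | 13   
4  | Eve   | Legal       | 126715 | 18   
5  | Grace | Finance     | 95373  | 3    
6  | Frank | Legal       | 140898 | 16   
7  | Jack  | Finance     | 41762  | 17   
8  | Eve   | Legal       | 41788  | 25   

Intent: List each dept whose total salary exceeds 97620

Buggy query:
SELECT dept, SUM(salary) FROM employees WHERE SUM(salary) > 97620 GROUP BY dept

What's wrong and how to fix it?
Bug: Aggregate functions cannot appear in a WHERE clause

Fix: Use HAVING (which filters groups after aggregation) instead of WHERE

Corrected query:
SELECT dept, SUM(salary) FROM employees GROUP BY dept HAVING SUM(salary) > 97620

Result:
dept        | SUM(salary)
------------+------------
Engineering | 154053     
Finance     | 277426     
HR          | 157896     
Legal       | 309401     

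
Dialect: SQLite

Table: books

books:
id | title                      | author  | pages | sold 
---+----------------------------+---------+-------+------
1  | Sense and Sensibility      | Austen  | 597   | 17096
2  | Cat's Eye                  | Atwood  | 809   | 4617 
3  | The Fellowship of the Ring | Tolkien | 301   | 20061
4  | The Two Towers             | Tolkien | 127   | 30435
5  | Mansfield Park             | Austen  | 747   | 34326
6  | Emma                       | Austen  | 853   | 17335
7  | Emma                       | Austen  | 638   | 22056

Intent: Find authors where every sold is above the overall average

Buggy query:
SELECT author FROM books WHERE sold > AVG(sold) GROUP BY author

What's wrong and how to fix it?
Bug: WHERE evaluates per row before aggregation, so AVG() is unavailable

Fix: Compute the overall average in a scalar subquery and compare each group's MIN against it in HAVING

Corrected query:
SELECT author FROM books GROUP BY author HAVING MIN(sold) > (SELECT AVG(sold) FROM books)

Result:
(no rows)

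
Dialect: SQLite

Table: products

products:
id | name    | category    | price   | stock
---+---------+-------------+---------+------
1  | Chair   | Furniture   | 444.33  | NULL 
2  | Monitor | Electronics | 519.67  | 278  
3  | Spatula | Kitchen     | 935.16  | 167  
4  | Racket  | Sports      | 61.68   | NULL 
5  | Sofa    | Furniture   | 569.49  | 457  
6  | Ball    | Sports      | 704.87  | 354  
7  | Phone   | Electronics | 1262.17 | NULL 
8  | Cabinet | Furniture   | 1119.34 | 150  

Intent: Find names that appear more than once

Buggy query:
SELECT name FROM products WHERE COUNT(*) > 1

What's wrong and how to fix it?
Bug: WHERE can't reference COUNT(*); aggregates are computed after WHERE

Fix: Group first, then use HAVING for the count condition

Corrected query:
SELECT name FROM products GROUP BY name HAVING COUNT(*) > 1

Result:
(no rows)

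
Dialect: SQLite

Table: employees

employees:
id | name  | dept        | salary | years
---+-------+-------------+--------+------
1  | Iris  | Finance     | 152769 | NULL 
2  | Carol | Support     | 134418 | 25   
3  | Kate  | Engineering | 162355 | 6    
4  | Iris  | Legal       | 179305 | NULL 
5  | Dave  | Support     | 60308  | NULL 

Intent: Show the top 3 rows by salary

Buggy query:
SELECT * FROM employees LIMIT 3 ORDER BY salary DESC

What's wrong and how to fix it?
Bug: ORDER BY cannot follow LIMIT; LIMIT is the final clause

Fix: Sort with ORDER BY, then apply LIMIT

Corrected query:
SELECT * FROM employees ORDER BY salary DESC LIMIT 3

Result:
id | name | dept        | salary | years
---+------+-------------+--------+------
4  | Iris | Legal       | 179305 | NULL 
3  | Kate | Engineering | 162355 | 6    
1  | Iris | Finance     | 152769 | NULL 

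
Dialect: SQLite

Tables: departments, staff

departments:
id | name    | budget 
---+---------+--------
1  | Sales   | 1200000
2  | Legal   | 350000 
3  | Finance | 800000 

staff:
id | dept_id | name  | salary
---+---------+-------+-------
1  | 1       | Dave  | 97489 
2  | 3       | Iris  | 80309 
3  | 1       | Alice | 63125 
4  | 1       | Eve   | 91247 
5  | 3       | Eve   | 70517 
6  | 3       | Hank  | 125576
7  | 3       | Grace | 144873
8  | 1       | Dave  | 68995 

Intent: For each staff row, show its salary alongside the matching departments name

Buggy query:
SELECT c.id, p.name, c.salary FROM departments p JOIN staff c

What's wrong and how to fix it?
Bug: JOIN with no ON clause produces a cartesian product; every staff row pairs with every departments row

Fix: Specify the join condition linking the foreign key to the parent id

Corrected query:
SELECT c.id, p.name, c.salary FROM departments p JOIN staff c ON c.dept_id = p.id

Result:
id | name    | salary
---+---------+-------
1  | Sales   | 97489 
2  | Finance | 80309 
3  | Sales   | 63125 
4  | Sales   | 91247 
5  | Finance | 70517 
6  | Finance | 125576
7  | Finance | 144873
8  | Sales   | 68995 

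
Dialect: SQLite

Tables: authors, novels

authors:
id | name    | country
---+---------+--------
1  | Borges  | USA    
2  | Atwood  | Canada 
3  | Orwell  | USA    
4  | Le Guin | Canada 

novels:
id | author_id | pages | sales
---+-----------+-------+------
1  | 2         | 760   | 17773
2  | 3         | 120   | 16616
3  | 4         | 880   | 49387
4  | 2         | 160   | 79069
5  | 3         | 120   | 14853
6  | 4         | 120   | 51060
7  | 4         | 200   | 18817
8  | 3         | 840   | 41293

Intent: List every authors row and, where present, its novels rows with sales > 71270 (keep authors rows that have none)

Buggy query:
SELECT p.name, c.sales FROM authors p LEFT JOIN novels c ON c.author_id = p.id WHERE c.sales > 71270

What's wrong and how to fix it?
Bug: A WHERE condition on the right-hand table after LEFT JOIN drops unmatched parents

Fix: Put 'c.sales > 71270' in the JOIN's ON clause instead of WHERE

Corrected query:
SELECT p.name, c.sales FROM authors p LEFT JOIN novels c ON c.author_id = p.id AND c.sales > 71270

Result:
name    | sales
--------+------
Borges  | NULL 
Atwood  | 79069
Orwell  | NULL 
Le Guin | NULL 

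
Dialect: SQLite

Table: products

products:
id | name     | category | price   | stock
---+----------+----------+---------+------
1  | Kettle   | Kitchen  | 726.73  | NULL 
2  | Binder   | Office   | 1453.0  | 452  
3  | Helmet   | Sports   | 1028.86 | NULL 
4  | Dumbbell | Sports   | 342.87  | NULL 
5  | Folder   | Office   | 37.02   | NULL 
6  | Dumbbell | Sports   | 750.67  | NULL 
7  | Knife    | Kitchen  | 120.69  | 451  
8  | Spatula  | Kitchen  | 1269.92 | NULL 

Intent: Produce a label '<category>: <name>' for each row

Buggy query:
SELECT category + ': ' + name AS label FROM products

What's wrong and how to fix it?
Bug: '+' is numeric addition; on text columns SQLite converts them to 0 instead of concatenating

Fix: Use the || operator for string concatenation

Corrected query:
SELECT category || ': ' || name AS label FROM products

Result:
label           
----------------
Kitchen: Kettle 
Office: Binder  
Sports: Helmet  
Sports: Dumbbell
Office: Folder  
Sports: Dumbbell
Kitchen: Knife  
Kitchen: Spatula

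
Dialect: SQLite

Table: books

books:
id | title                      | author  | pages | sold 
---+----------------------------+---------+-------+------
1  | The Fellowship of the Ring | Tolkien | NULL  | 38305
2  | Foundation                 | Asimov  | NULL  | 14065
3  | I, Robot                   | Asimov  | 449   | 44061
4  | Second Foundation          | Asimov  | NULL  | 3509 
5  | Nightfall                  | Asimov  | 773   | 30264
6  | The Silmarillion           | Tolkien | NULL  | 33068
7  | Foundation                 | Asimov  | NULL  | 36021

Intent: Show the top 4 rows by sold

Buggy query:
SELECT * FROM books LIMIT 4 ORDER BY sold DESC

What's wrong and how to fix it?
Bug: ORDER BY cannot follow LIMIT; LIMIT is the final clause

Fix: Swap the clauses: ORDER BY first, then LIMIT

Corrected query:
SELECT * FROM books ORDER BY sold DESC LIMIT 4

Result:
id | title                      | author  | pages | sold 
---+----------------------------+---------+-------+------
3  | I, Robot                   | Asimov  | 449   | 44061
1  | The Fellowship of the Ring | Tolkien | NULL  | 38305
7  | Foundation                 | Asimov  | NULL  | 36021
6  | The Silmarillion           | Tolkien | NULL  | 33068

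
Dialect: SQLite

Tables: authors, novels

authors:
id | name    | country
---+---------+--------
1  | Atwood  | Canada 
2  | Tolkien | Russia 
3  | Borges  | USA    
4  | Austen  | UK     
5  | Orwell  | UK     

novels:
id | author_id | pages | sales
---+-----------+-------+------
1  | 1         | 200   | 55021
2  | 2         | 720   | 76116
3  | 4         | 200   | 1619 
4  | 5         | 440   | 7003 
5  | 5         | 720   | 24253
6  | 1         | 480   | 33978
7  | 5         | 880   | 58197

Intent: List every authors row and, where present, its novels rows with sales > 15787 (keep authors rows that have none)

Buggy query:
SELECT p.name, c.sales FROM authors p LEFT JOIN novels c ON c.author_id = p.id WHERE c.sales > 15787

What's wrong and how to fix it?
Bug: A WHERE condition on the right-hand table after LEFT JOIN drops unmatched parents

Fix: Put 'c.sales > 15787' in the JOIN's ON clause instead of WHERE

Corrected query:
SELECT p.name, c.sales FROM authors p LEFT JOIN novels c ON c.author_id = p.id AND c.sales > 15787

Result:
name    | sales
--------+------
Atwood  | 33978
Atwood  | 55021
Tolkien | 76116
Borges  | NULL 
Austen  | NULL 
Orwell  | 24253
Orwell  | 58197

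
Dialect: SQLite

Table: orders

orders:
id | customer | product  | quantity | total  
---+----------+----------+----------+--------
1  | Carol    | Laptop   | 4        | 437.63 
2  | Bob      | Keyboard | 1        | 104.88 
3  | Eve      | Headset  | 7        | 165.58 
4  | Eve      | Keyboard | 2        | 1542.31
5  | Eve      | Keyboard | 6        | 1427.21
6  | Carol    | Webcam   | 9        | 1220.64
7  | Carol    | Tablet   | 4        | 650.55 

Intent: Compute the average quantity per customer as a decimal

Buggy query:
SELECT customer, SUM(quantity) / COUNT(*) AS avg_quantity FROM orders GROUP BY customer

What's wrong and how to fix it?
Bug: SUM(quantity) and COUNT(*) are both integers; the division truncates the fractional part

Fix: Cast one side to REAL so the division keeps the fractional part

Corrected query:
SELECT customer, SUM(quantity) * 1.0 / COUNT(*) AS avg_quantity FROM orders GROUP BY customer

Result:
customer | avg_quantity
---------+-------------
Bob      | 1           
Carol    | 5.666667    
Eve      | 5           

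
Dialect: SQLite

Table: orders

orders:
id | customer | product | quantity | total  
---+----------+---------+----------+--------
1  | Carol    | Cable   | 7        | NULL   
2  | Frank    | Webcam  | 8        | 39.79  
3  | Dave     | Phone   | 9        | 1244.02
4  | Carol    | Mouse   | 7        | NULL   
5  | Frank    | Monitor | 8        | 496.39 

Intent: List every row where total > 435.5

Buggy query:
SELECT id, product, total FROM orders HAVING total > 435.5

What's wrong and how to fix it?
Bug: HAVING filters the output of aggregation, but this query has no GROUP BY and no aggregate functions, so SQLite rejects it (HAVING clause on a non-aggregate query); the condition here is per row

Fix: Use WHERE for row-level filtering

Corrected query:
SELECT id, product, total FROM orders WHERE total > 435.5

Result:
id | product | total  
---+---------+--------
3  | Phone   | 1244.02
5  | Monitor | 496.39 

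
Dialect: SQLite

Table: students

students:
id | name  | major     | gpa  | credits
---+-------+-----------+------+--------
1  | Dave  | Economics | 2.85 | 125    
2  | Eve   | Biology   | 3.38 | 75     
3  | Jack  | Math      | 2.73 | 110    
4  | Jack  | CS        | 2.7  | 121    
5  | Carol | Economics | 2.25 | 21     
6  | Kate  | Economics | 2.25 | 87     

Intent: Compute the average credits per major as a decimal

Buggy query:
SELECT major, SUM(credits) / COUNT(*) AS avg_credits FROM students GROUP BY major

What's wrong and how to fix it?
Bug: SUM(credits) and COUNT(*) are both integers; the division truncates the fractional part

Fix: Cast one side to REAL so the division keeps the fractional part

Corrected query:
SELECT major, SUM(credits) * 1.0 / COUNT(*) AS avg_credits FROM students GROUP BY major

Result:
major     | avg_credits
----------+------------
Biology   | 75         
CS        | 121        
Economics | 77.666667  
Math      | 110        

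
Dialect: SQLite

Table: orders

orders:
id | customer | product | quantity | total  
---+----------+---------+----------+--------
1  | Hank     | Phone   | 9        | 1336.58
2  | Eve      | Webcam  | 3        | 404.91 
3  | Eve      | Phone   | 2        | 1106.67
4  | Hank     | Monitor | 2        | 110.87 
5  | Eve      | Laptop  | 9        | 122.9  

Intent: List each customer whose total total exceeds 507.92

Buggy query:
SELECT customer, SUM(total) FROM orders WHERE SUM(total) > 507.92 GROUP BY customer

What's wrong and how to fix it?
Bug: Aggregate functions cannot appear in a WHERE clause

Fix: Use HAVING (which filters groups after aggregation) instead of WHERE

Corrected query:
SELECT customer, SUM(total) FROM orders GROUP BY customer HAVING SUM(total) > 507.92

Result:
customer | SUM(total)
---------+-----------
Eve      | 1634.48   
Hank     | 1447.45   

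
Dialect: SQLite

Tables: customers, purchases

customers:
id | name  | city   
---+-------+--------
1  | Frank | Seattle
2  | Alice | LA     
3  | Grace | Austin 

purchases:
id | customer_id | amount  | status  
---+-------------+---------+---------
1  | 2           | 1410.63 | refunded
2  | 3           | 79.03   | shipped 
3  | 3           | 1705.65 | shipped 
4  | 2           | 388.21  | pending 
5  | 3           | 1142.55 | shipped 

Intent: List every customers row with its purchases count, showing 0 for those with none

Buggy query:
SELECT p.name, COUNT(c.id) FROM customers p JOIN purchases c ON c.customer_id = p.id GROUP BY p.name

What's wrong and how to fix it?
Bug: INNER JOIN drops customers rows that have no matching purchases rows

Fix: Use LEFT JOIN so parents without children still appear (COUNT(c.id) gives 0)

Corrected query:
SELECT p.name, COUNT(c.id) FROM customers p LEFT JOIN purchases c ON c.customer_id = p.id GROUP BY p.name

Result:
name  | COUNT(c.id)
------+------------
Alice | 2          
Frank | 0          
Grace | 3          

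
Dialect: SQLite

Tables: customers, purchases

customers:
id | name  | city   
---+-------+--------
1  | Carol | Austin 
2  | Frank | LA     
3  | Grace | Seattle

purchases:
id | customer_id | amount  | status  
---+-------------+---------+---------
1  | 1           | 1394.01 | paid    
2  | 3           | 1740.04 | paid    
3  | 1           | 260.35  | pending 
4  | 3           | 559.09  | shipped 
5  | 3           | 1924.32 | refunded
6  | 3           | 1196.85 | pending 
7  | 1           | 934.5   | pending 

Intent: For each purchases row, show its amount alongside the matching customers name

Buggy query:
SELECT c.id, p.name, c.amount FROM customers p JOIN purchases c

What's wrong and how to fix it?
Bug: JOIN with no ON clause produces a cartesian product; every purchases row pairs with every customers row

Fix: Add ON c.customer_id = p.id to the JOIN

Corrected query:
SELECT c.id, p.name, c.amount FROM customers p JOIN purchases c ON c.customer_id = p.id

Result:
id | name  | amount 
---+-------+--------
1  | Carol | 1394.01
2  | Grace | 1740.04
3  | Carol | 260.35 
4  | Grace | 559.09 
5  | Grace | 1924.32
6  | Grace | 1196.85
7  | Carol | 934.5  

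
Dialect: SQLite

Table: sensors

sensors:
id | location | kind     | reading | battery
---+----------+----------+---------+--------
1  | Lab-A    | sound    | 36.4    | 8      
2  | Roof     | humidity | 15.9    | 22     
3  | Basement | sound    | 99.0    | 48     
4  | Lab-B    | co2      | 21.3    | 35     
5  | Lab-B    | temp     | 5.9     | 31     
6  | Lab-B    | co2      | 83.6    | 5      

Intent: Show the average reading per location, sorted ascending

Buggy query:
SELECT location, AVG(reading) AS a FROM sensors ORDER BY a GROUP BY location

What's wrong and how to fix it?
Bug: ORDER BY appears before GROUP BY; SQL clause order requires GROUP BY first

Fix: Reorder: SELECT … FROM … GROUP BY … ORDER BY …

Corrected query:
SELECT location, AVG(reading) AS a FROM sensors GROUP BY location ORDER BY a

Result:
location | a        
---------+----------
Roof     | 15.9     
Lab-A    | 36.4     
Lab-B    | 36.933333
Basement | 99       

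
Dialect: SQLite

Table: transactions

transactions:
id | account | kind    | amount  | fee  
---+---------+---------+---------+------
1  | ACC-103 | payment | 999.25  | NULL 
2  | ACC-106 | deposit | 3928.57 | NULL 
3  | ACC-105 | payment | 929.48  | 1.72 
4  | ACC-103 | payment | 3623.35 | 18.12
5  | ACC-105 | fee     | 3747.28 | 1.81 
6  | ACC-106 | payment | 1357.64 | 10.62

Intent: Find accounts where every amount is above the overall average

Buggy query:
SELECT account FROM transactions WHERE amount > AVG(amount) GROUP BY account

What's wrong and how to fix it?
Bug: AVG() is an aggregate; it can't sit directly in WHERE

Fix: Use a subquery for AVG and a HAVING MIN(...) filter so the condition holds for every row in the group

Corrected query:
SELECT account FROM transactions GROUP BY account HAVING MIN(amount) > (SELECT AVG(amount) FROM transactions)

Result:
(no rows)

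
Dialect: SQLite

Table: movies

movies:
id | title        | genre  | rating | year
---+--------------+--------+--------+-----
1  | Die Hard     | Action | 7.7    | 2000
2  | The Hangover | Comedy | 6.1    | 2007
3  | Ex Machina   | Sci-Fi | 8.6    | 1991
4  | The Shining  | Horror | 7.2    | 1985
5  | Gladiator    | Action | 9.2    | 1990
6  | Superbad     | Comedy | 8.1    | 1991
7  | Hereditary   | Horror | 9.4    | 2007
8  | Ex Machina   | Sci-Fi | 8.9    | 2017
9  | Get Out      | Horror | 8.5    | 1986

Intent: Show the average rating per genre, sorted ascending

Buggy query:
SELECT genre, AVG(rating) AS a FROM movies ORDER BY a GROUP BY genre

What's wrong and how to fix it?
Bug: ORDER BY appears before GROUP BY; SQL clause order requires GROUP BY first

Fix: Reorder: SELECT … FROM … GROUP BY … ORDER BY …

Corrected query:
SELECT genre, AVG(rating) AS a FROM movies GROUP BY genre ORDER BY a

Result:
genre  | a       
-------+---------
Comedy | 7.1     
Horror | 8.366667
Action | 8.45    
Sci-Fi | 8.75    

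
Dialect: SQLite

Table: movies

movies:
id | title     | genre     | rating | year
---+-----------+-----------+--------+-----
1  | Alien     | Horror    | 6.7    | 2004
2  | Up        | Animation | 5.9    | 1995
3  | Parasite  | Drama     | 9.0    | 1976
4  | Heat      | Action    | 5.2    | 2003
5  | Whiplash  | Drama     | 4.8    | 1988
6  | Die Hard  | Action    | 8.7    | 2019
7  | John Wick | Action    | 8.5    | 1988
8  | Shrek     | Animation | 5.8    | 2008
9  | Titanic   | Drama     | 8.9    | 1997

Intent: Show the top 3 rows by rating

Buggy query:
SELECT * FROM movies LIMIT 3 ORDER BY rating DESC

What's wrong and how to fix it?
Bug: ORDER BY cannot follow LIMIT; LIMIT is the final clause

Fix: Sort with ORDER BY, then apply LIMIT

Corrected query:
SELECT * FROM movies ORDER BY rating DESC LIMIT 3

Result:
id | title    | genre  | rating | year
---+----------+--------+--------+-----
3  | Parasite | Drama  | 9      | 1976
9  | Titanic  | Drama  | 8.9    | 1997
6  | Die Hard | Action | 8.7    | 2019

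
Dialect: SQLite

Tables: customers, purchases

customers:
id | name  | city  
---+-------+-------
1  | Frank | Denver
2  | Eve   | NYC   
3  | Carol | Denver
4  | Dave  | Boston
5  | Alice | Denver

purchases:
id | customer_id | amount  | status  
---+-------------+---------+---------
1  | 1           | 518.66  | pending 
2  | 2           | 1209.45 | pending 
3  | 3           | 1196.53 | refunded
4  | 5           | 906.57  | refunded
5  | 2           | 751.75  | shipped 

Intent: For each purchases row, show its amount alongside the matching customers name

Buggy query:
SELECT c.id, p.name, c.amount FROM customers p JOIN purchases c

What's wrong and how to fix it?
Bug: JOIN with no ON clause produces a cartesian product; every purchases row pairs with every customers row

Fix: Specify the join condition linking the foreign key to the parent id

Corrected query:
SELECT c.id, p.name, c.amount FROM customers p JOIN purchases c ON c.customer_id = p.id

Result:
id | name  | amount 
---+-------+--------
1  | Frank | 518.66 
2  | Eve   | 1209.45
3  | Carol | 1196.53
4  | Alice | 906.57 
5  | Eve   | 751.75 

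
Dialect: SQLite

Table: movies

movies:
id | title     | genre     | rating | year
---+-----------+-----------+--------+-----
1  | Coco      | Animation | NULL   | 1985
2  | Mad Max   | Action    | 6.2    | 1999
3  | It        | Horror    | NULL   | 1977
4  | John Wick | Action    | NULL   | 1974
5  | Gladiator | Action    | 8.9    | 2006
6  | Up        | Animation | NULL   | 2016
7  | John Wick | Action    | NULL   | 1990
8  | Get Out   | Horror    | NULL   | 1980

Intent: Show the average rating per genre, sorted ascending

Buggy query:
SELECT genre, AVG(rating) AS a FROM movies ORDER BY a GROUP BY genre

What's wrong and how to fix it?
Bug: ORDER BY appears before GROUP BY; SQL clause order requires GROUP BY first

Fix: Reorder: SELECT … FROM … GROUP BY … ORDER BY …

Corrected query:
SELECT genre, AVG(rating) AS a FROM movies GROUP BY genre ORDER BY a

Result:
genre     | a   
----------+-----
Animation | NULL
Horror    | NULL
Action    | 7.55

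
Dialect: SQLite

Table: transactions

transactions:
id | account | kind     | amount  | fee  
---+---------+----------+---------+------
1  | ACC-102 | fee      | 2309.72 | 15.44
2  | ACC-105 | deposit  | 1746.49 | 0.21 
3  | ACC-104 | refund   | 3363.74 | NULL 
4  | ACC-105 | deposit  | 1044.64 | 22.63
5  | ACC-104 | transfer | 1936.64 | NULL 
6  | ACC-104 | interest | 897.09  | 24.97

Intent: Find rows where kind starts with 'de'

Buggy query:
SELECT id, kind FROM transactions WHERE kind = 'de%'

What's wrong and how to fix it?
Bug: Wildcards only work with LIKE; '=' treats '%' as a literal character

Fix: Replace '=' with LIKE so 'de%' is treated as a pattern

Corrected query:
SELECT id, kind FROM transactions WHERE kind LIKE 'de%'

Result:
id | kind   
---+--------
2  | deposit
4  | deposit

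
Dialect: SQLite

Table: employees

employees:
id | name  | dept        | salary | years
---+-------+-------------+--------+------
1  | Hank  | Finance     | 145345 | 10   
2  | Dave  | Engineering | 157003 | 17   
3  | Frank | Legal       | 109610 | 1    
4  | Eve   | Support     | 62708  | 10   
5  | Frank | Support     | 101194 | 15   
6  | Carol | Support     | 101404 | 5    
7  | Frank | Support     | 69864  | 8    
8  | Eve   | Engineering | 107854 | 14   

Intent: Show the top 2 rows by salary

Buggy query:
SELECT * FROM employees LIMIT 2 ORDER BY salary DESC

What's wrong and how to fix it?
Bug: LIMIT must come after ORDER BY

Fix: Swap the clauses: ORDER BY first, then LIMIT

Corrected query:
SELECT * FROM employees ORDER BY salary DESC LIMIT 2

Result:
id | name | dept        | salary | years
---+------+-------------+--------+------
2  | Dave | Engineering | 157003 | 17   
1  | Hank | Finance     | 145345 | 10   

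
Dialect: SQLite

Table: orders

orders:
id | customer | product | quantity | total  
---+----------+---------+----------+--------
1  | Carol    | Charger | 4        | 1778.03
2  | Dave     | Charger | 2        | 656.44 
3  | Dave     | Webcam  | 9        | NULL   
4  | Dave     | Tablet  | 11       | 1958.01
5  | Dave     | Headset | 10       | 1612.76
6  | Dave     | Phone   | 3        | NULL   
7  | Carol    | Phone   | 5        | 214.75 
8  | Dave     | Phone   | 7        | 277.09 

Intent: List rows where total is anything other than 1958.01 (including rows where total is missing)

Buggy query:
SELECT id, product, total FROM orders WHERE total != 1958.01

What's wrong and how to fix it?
Bug: Inequality against NULL is unknown, not true; rows with NULL are dropped

Fix: Add an explicit OR total IS NULL to include the missing-value rows

Corrected query:
SELECT id, product, total FROM orders WHERE total != 1958.01 OR total IS NULL

Result:
id | product | total  
---+---------+--------
1  | Charger | 1778.03
2  | Charger | 656.44 
3  | Webcam  | NULL   
5  | Headset | 1612.76
6  | Phone   | NULL   
7  | Phone   | 214.75 
8  | Phone   | 277.09 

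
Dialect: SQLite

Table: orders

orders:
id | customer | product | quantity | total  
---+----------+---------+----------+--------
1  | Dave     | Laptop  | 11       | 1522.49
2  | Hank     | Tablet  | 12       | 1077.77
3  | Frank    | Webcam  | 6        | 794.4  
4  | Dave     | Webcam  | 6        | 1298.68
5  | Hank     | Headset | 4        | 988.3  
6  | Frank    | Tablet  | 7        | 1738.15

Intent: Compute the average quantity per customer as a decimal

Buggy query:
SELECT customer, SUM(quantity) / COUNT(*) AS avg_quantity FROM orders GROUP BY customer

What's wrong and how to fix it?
Bug: Both operands are integers, so '/' performs integer division and truncates

Fix: Multiply by 1.0 (or CAST to REAL) to force floating-point division

Corrected query:
SELECT customer, SUM(quantity) * 1.0 / COUNT(*) AS avg_quantity FROM orders GROUP BY customer

Result:
customer | avg_quantity
---------+-------------
Dave     | 8.5         
Frank    | 6.5         
Hank     | 8           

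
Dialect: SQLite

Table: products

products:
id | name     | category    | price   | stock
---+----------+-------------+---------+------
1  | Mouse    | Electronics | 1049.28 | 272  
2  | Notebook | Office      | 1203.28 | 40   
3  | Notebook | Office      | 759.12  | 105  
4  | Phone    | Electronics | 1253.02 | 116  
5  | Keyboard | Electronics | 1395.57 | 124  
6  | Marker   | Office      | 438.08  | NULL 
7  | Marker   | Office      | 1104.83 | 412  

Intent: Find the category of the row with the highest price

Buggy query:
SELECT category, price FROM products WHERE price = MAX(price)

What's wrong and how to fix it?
Bug: MAX(price) is an aggregate and cannot be used directly in WHERE

Fix: Use a subquery: WHERE price = (SELECT MAX(price) FROM products)

Corrected query:
SELECT category, price FROM products WHERE price = (SELECT MAX(price) FROM products)

Result:
category    | price  
------------+--------
Electronics | 1395.57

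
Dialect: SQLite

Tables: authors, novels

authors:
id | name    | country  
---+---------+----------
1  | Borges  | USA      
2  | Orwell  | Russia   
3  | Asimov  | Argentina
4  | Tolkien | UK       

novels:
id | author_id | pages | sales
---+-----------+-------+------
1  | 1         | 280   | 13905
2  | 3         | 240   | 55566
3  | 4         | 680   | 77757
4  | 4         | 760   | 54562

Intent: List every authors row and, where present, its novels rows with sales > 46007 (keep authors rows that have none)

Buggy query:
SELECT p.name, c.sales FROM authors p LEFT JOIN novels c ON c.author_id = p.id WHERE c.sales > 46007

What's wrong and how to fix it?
Bug: Filtering c.sales in WHERE discards the NULL rows produced by LEFT JOIN, turning it into an inner join

Fix: Move the right-table condition into the ON clause so unmatched parents are kept

Corrected query:
SELECT p.name, c.sales FROM authors p LEFT JOIN novels c ON c.author_id = p.id AND c.sales > 46007

Result:
name    | sales
--------+------
Borges  | NULL 
Orwell  | NULL 
Asimov  | 55566
Tolkien | 54562
Tolkien | 77757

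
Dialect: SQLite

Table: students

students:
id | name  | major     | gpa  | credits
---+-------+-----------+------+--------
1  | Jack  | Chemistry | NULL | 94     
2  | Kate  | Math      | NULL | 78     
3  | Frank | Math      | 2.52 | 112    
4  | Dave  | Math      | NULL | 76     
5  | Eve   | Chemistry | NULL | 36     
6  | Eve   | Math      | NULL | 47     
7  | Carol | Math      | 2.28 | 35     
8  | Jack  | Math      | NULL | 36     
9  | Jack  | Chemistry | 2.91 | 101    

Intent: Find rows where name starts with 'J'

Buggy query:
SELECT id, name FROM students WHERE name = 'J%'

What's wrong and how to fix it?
Bug: '=' compares the literal string including the % character; pattern matching needs LIKE

Fix: Use LIKE for wildcard pattern matching

Corrected query:
SELECT id, name FROM students WHERE name LIKE 'J%'

Result:
id | name
---+-----
1  | Jack
8  | Jack
9  | Jack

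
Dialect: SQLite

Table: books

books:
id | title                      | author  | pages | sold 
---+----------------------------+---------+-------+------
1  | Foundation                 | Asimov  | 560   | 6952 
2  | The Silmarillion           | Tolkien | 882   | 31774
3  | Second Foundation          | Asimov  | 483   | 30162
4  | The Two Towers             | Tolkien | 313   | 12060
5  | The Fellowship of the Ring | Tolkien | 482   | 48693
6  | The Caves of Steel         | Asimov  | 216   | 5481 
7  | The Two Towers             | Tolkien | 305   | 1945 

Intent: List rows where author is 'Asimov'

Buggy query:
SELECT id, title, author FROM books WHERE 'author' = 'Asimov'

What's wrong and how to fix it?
Bug: Single quotes denote string literals in SQL; the column name is being compared as a constant string

Fix: Remove the quotes around the column name (or use double quotes for an identifier)

Corrected query:
SELECT id, title, author FROM books WHERE author = 'Asimov'

Result:
id | title              | author
---+--------------------+-------
1  | Foundation         | Asimov
3  | Second Foundation  | Asimov
6  | The Caves of Steel | Asimov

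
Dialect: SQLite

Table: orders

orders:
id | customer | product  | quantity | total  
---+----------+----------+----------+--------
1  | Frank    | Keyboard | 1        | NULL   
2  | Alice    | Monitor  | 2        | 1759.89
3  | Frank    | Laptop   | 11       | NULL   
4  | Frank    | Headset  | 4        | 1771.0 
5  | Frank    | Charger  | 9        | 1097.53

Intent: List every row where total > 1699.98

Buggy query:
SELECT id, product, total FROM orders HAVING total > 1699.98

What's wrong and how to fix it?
Bug: This is a non-aggregate query (no GROUP BY, no aggregates), so in SQLite the HAVING clause is invalid here; a row-level condition belongs in WHERE

Fix: Use WHERE for row-level filtering

Corrected query:
SELECT id, product, total FROM orders WHERE total > 1699.98

Result:
id | product | total  
---+---------+--------
2  | Monitor | 1759.89
4  | Headset | 1771   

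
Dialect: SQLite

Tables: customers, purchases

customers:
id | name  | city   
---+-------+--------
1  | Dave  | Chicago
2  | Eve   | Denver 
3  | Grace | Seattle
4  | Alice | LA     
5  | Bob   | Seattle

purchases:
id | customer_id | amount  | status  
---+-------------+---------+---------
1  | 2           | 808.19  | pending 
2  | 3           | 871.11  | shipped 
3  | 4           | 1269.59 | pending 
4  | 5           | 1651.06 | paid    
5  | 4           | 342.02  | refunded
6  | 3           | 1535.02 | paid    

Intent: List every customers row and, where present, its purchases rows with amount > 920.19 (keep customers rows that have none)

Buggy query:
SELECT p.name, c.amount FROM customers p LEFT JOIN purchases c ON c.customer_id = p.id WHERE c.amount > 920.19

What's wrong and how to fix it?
Bug: Filtering c.amount in WHERE discards the NULL rows produced by LEFT JOIN, turning it into an inner join

Fix: Put 'c.amount > 920.19' in the JOIN's ON clause instead of WHERE

Corrected query:
SELECT p.name, c.amount FROM customers p LEFT JOIN purchases c ON c.customer_id = p.id AND c.amount > 920.19

Result:
name  | amount 
------+--------
Dave  | NULL   
Eve   | NULL   
Grace | 1535.02
Alice | 1269.59
Bob   | 1651.06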